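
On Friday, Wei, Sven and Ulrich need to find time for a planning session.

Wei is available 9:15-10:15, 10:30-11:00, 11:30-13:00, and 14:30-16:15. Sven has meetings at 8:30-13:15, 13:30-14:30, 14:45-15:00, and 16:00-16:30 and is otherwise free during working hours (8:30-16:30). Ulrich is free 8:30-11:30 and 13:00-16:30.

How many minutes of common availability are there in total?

Sven free within 08:30–16:30: 13:15–13:30, 14:30–14:45, 15:00–16:00.
Wei ∩ Sven: 14:30–14:45, 15:00–16:00.
Wei ∩ Sven ∩ Ulrich: 14:30–14:45, 15:00–16:00.
Total common minutes: 15 + 60 = 75.

75 minutes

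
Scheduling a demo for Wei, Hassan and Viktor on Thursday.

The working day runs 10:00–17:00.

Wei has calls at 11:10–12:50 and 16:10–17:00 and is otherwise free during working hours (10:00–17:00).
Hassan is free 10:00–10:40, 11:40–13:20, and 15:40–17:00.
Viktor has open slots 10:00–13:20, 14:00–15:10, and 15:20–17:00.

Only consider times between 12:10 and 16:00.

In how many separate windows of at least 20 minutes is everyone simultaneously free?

2

Wei free within 10:00–17:00: 10:00–11:10, 12:50–16:10.
Wei ∩ Hassan: 10:00–10:40, 12:50–13:20, 15:40–16:10.
Wei ∩ Hassan ∩ Viktor: 10:00–10:40, 12:50–13:20, 15:40–16:10.
Restricted to 12:10–16:00: 12:50–13:20, 15:40–16:00.
Windows ≥ 20 min: 12:50–13:20, 15:40–16:00.
That's 2 windows.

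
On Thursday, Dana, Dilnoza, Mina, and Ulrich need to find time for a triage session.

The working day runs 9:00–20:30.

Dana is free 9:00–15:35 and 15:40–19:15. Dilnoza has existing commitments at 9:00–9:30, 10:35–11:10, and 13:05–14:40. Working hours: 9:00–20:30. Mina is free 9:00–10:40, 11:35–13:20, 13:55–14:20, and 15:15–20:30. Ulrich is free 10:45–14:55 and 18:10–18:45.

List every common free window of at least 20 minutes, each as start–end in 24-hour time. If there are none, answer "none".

Dilnoza free within 09:00–20:30: 09:30–10:35, 11:10–13:05, 14:40–20:30.
Dana ∩ Dilnoza: 09:30–10:35, 11:10–13:05, 14:40–15:35, 15:40–19:15.
Dana ∩ Dilnoza ∩ Mina: 09:30–10:35, 11:35–13:05, 15:15–15:35, 15:40–19:15.
Dana ∩ Dilnoza ∩ Mina ∩ Ulrich: 11:35–13:05, 18:10–18:45.
Windows ≥ 20 min: 11:35–13:05, 18:10–18:45.

11:35–13:05, 18:10–18:45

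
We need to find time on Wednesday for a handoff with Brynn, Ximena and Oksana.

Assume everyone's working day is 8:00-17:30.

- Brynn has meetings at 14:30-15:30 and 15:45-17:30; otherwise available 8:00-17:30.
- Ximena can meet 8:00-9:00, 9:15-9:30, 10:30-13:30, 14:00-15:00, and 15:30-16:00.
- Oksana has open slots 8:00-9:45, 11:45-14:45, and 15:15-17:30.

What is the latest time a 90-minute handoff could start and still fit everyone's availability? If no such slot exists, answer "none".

12:00

Brynn free within 08:00–17:30: 08:00–14:30, 15:30–15:45.
Brynn ∩ Ximena: 08:00–09:00, 09:15–09:30, 10:30–13:30, 14:00–14:30, 15:30–15:45.
Brynn ∩ Ximena ∩ Oksana: 08:00–09:00, 09:15–09:30, 11:45–13:30, 14:00–14:30, 15:30–15:45.
Windows ≥ 90 min: 11:45–13:30.
Latest start in the last window 11:45–13:30 is 13:30 − 90 min = 12:00.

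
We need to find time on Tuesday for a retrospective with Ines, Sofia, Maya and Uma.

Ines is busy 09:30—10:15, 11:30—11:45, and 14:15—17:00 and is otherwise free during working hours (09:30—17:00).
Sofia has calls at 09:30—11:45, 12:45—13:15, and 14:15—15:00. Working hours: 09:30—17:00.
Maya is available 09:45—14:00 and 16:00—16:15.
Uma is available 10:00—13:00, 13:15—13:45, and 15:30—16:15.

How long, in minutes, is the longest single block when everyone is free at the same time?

Ines free within 09:30–17:00: 10:15–11:30, 11:45–14:15.
Sofia free within 09:30–17:00: 11:45–12:45, 13:15–14:15, 15:00–17:00.
Ines ∩ Sofia: 11:45–12:45, 13:15–14:15.
Ines ∩ Sofia ∩ Maya: 11:45–12:45, 13:15–14:00.
Ines ∩ Sofia ∩ Maya ∩ Uma: 11:45–12:45, 13:15–13:45.
Common window lengths: 60, 30 min; longest is 60.

60 minutes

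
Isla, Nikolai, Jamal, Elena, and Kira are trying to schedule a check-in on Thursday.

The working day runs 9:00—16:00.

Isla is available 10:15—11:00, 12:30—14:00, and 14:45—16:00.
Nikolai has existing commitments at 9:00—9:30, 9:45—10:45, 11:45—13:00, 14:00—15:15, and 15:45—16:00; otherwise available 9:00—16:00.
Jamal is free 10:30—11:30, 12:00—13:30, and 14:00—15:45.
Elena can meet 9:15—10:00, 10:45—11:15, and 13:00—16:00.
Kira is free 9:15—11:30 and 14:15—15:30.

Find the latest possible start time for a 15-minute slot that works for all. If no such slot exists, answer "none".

15:15

Nikolai free within 09:00–16:00: 09:30–09:45, 10:45–11:45, 13:00–14:00, 15:15–15:45.
Isla ∩ Nikolai: 10:45–11:00, 13:00–14:00, 15:15–15:45.
Isla ∩ Nikolai ∩ Jamal: 10:45–11:00, 13:00–13:30, 15:15–15:45.
Isla ∩ Nikolai ∩ Jamal ∩ Elena: 10:45–11:00, 13:00–13:30, 15:15–15:45.
Isla ∩ Nikolai ∩ Jamal ∩ Elena ∩ Kira: 10:45–11:00, 15:15–15:30.
Windows ≥ 15 min: 10:45–11:00, 15:15–15:30.
Latest start in the last window 15:15–15:30 is 15:30 − 15 min = 15:15.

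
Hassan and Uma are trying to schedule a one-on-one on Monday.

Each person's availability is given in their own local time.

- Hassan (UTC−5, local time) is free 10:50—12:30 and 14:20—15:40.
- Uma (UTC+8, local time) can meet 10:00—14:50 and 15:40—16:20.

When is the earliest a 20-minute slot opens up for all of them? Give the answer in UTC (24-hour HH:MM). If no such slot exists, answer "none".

Hassan → UTC: 15:50–17:30, 19:20–20:40.
Uma → UTC: 02:00–06:50, 07:40–08:20.
Hassan ∩ Uma: (none).
Windows ≥ 20 min: (none).

none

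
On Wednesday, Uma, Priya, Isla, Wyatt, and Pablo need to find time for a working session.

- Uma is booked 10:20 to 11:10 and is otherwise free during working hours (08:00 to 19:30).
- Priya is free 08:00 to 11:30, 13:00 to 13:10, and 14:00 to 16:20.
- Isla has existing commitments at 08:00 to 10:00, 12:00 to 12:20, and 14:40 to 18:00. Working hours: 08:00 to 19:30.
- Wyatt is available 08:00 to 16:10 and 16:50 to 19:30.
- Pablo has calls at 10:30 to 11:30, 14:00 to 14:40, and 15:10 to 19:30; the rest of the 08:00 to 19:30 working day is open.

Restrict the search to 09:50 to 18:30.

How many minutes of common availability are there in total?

Uma free within 08:00–19:30: 08:00–10:20, 11:10–19:30.
Isla free within 08:00–19:30: 10:00–12:00, 12:20–14:40, 18:00–19:30.
Pablo free within 08:00–19:30: 08:00–10:30, 11:30–14:00, 14:40–15:10.
Uma ∩ Priya: 08:00–10:20, 11:10–11:30, 13:00–13:10, 14:00–16:20.
Uma ∩ Priya ∩ Isla: 10:00–10:20, 11:10–11:30, 13:00–13:10, 14:00–14:40.
Uma ∩ Priya ∩ Isla ∩ Wyatt: 10:00–10:20, 11:10–11:30, 13:00–13:10, 14:00–14:40.
Uma ∩ Priya ∩ Isla ∩ Wyatt ∩ Pablo: 10:00–10:20, 13:00–13:10.
Restricted to 09:50–18:30: 10:00–10:20, 13:00–13:10.
Total common minutes: 20 + 10 = 30.

30 minutes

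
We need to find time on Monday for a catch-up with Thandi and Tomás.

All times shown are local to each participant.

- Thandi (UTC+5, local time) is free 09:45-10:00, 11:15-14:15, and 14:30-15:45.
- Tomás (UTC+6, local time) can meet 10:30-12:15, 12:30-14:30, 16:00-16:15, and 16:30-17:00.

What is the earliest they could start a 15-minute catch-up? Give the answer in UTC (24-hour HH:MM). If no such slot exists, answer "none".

Thandi → UTC: 04:45–05:00, 06:15–09:15, 09:30–10:45.
Tomás → UTC: 04:30–06:15, 06:30–08:30, 10:00–10:15, 10:30–11:00.
Thandi ∩ Tomás: 04:45–05:00, 06:30–08:30, 10:00–10:15, 10:30–10:45.
Windows ≥ 15 min: 04:45–05:00, 06:30–08:30, 10:00–10:15, 10:30–10:45.
Earliest such window starts at 04:45.

04:45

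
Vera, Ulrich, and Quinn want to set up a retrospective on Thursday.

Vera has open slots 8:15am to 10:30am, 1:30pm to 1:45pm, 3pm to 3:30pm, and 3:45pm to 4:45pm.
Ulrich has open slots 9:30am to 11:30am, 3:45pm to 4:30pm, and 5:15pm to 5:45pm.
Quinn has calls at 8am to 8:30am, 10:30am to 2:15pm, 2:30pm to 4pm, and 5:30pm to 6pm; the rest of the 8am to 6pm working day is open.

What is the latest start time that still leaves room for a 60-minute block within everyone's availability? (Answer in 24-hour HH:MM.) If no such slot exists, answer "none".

09:30

Quinn free within 08:00–18:00: 08:30–10:30, 14:15–14:30, 16:00–17:30.
Vera ∩ Ulrich: 09:30–10:30, 15:45–16:30.
Vera ∩ Ulrich ∩ Quinn: 09:30–10:30, 16:00–16:30.
Windows ≥ 60 min: 09:30–10:30.
Latest start in the last window 09:30–10:30 is 10:30 − 60 min = 09:30.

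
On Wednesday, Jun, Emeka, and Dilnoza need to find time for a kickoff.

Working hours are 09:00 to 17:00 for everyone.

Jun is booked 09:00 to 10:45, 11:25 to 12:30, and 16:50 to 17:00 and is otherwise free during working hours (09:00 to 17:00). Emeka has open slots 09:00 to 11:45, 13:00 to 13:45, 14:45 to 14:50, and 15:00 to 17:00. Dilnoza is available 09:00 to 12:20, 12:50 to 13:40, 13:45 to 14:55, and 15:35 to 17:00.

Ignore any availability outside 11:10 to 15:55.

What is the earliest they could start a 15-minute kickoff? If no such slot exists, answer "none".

Jun free within 09:00–17:00: 10:45–11:25, 12:30–16:50.
Jun ∩ Emeka: 10:45–11:25, 13:00–13:45, 14:45–14:50, 15:00–16:50.
Jun ∩ Emeka ∩ Dilnoza: 10:45–11:25, 13:00–13:40, 14:45–14:50, 15:35–16:50.
Restricted to 11:10–15:55: 11:10–11:25, 13:00–13:40, 14:45–14:50, 15:35–15:55.
Windows ≥ 15 min: 11:10–11:25, 13:00–13:40, 15:35–15:55.
Earliest such window starts at 11:10.

11:10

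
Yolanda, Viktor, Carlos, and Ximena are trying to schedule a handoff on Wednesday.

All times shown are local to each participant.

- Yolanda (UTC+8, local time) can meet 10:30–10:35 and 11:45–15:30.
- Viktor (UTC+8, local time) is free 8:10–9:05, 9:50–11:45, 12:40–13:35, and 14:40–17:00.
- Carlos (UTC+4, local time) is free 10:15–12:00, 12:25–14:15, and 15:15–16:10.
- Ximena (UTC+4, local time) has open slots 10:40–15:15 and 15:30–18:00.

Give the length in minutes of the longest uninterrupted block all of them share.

Yolanda → UTC: 02:30–02:35, 03:45–07:30.
Viktor → UTC: 00:10–01:05, 01:50–03:45, 04:40–05:35, 06:40–09:00.
Carlos → UTC: 06:15–08:00, 08:25–10:15, 11:15–12:10.
Ximena → UTC: 06:40–11:15, 11:30–14:00.
Yolanda ∩ Viktor: 02:30–02:35, 04:40–05:35, 06:40–07:30.
Yolanda ∩ Viktor ∩ Carlos: 06:40–07:30.
Yolanda ∩ Viktor ∩ Carlos ∩ Ximena: 06:40–07:30.
Single common window of 50 minutes.

50 minutes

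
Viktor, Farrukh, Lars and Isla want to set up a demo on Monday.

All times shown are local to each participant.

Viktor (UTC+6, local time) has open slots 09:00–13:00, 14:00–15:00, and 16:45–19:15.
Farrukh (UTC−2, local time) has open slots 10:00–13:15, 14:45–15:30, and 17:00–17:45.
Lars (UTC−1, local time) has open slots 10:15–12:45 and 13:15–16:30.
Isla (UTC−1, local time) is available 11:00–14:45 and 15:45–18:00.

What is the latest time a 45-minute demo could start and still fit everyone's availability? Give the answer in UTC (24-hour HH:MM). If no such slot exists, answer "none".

12:30

Viktor → UTC: 03:00–07:00, 08:00–09:00, 10:45–13:15.
Farrukh → UTC: 12:00–15:15, 16:45–17:30, 19:00–19:45.
Lars → UTC: 11:15–13:45, 14:15–17:30.
Isla → UTC: 12:00–15:45, 16:45–19:00.
Viktor ∩ Farrukh: 12:00–13:15.
Viktor ∩ Farrukh ∩ Lars: 12:00–13:15.
Viktor ∩ Farrukh ∩ Lars ∩ Isla: 12:00–13:15.
Windows ≥ 45 min: 12:00–13:15.
Latest start in the last window 12:00–13:15 is 13:15 − 45 min = 12:30.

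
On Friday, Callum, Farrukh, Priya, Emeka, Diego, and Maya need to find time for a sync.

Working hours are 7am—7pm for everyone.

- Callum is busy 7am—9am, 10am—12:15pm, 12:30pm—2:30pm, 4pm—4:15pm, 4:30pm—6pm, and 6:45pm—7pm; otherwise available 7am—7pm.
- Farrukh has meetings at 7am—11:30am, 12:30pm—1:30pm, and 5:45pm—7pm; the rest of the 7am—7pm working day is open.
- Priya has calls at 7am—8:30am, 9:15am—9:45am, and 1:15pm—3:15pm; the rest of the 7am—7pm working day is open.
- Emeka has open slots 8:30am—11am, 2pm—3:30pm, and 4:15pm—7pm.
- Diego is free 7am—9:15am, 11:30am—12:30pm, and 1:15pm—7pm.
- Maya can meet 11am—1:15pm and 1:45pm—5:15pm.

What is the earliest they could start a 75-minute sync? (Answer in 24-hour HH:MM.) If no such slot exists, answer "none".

none

Callum free within 07:00–19:00: 09:00–10:00, 12:15–12:30, 14:30–16:00, 16:15–16:30, 18:00–18:45.
Farrukh free within 07:00–19:00: 11:30–12:30, 13:30–17:45.
Priya free within 07:00–19:00: 08:30–09:15, 09:45–13:15, 15:15–19:00.
Callum ∩ Farrukh: 12:15–12:30, 14:30–16:00, 16:15–16:30.
Callum ∩ Farrukh ∩ Priya: 12:15–12:30, 15:15–16:00, 16:15–16:30.
Callum ∩ Farrukh ∩ Priya ∩ Emeka: 15:15–15:30, 16:15–16:30.
Callum ∩ Farrukh ∩ Priya ∩ Emeka ∩ Diego: 15:15–15:30, 16:15–16:30.
Callum ∩ Farrukh ∩ Priya ∩ Emeka ∩ Diego ∩ Maya: 15:15–15:30, 16:15–16:30.
Windows ≥ 75 min: (none).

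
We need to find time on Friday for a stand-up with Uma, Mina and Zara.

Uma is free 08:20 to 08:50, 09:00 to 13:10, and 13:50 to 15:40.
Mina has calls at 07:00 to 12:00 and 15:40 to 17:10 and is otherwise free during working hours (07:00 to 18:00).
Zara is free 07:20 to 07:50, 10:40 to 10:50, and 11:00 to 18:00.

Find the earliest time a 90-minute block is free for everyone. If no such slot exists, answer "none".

13:50

Mina free within 07:00–18:00: 12:00–15:40, 17:10–18:00.
Uma ∩ Mina: 12:00–13:10, 13:50–15:40.
Uma ∩ Mina ∩ Zara: 12:00–13:10, 13:50–15:40.
Windows ≥ 90 min: 13:50–15:40.
Earliest such window starts at 13:50.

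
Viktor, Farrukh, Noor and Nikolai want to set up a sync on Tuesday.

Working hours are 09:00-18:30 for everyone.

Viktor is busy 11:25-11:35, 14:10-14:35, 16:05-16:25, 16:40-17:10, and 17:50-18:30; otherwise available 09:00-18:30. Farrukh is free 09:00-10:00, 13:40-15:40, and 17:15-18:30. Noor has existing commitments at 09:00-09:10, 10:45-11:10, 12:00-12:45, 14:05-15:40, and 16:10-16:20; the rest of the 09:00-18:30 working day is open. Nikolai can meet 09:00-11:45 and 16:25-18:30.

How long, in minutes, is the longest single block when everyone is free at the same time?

50 minutes

Viktor free within 09:00–18:30: 09:00–11:25, 11:35–14:10, 14:35–16:05, 16:25–16:40, 17:10–17:50.
Noor free within 09:00–18:30: 09:10–10:45, 11:10–12:00, 12:45–14:05, 15:40–16:10, 16:20–18:30.
Viktor ∩ Farrukh: 09:00–10:00, 13:40–14:10, 14:35–15:40, 17:15–17:50.
Viktor ∩ Farrukh ∩ Noor: 09:10–10:00, 13:40–14:05, 17:15–17:50.
Viktor ∩ Farrukh ∩ Noor ∩ Nikolai: 09:10–10:00, 17:15–17:50.
Common window lengths: 50, 35 min; longest is 50.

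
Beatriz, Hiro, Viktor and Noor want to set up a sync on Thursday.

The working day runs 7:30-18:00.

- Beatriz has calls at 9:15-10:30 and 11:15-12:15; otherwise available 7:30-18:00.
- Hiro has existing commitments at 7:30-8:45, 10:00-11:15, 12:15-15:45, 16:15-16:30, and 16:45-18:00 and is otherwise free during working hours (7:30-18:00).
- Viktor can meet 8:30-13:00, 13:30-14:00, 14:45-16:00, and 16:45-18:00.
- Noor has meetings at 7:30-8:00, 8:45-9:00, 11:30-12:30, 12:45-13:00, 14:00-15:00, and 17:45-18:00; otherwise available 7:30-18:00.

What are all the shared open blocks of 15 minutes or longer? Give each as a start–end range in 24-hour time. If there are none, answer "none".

09:00–09:15, 15:45–16:00

Beatriz free within 07:30–18:00: 07:30–09:15, 10:30–11:15, 12:15–18:00.
Hiro free within 07:30–18:00: 08:45–10:00, 11:15–12:15, 15:45–16:15, 16:30–16:45.
Noor free within 07:30–18:00: 08:00–08:45, 09:00–11:30, 12:30–12:45, 13:00–14:00, 15:00–17:45.
Beatriz ∩ Hiro: 08:45–09:15, 15:45–16:15, 16:30–16:45.
Beatriz ∩ Hiro ∩ Viktor: 08:45–09:15, 15:45–16:00.
Beatriz ∩ Hiro ∩ Viktor ∩ Noor: 09:00–09:15, 15:45–16:00.
Windows ≥ 15 min: 09:00–09:15, 15:45–16:00.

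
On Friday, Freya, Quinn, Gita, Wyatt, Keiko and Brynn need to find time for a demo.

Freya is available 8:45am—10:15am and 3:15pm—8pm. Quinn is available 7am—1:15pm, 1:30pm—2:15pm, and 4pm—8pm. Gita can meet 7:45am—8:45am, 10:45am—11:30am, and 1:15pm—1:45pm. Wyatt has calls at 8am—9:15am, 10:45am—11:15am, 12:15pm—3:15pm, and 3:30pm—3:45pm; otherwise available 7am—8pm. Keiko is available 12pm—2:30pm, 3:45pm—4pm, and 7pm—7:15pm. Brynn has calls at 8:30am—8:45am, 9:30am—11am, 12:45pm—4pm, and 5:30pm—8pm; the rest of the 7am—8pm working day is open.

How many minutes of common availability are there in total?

0 minutes

Wyatt free within 07:00–20:00: 07:00–08:00, 09:15–10:45, 11:15–12:15, 15:15–15:30, 15:45–20:00.
Brynn free within 07:00–20:00: 07:00–08:30, 08:45–09:30, 11:00–12:45, 16:00–17:30.
Freya ∩ Quinn: 08:45–10:15, 16:00–20:00.
Freya ∩ Quinn ∩ Gita: (none).
Freya ∩ Quinn ∩ Gita ∩ Wyatt: (none).
Freya ∩ Quinn ∩ Gita ∩ Wyatt ∩ Keiko: (none).
Freya ∩ Quinn ∩ Gita ∩ Wyatt ∩ Keiko ∩ Brynn: (none).
Total common minutes: 0.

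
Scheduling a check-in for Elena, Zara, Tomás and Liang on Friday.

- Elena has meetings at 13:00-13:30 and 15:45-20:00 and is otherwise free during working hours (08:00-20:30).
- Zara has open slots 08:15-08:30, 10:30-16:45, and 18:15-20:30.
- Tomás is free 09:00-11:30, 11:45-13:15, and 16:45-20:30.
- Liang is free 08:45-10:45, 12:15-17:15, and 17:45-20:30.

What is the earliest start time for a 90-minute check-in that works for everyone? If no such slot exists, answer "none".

none

Elena free within 08:00–20:30: 08:00–13:00, 13:30–15:45, 20:00–20:30.
Elena ∩ Zara: 08:15–08:30, 10:30–13:00, 13:30–15:45, 20:00–20:30.
Elena ∩ Zara ∩ Tomás: 10:30–11:30, 11:45–13:00, 20:00–20:30.
Elena ∩ Zara ∩ Tomás ∩ Liang: 10:30–10:45, 12:15–13:00, 20:00–20:30.
Windows ≥ 90 min: (none).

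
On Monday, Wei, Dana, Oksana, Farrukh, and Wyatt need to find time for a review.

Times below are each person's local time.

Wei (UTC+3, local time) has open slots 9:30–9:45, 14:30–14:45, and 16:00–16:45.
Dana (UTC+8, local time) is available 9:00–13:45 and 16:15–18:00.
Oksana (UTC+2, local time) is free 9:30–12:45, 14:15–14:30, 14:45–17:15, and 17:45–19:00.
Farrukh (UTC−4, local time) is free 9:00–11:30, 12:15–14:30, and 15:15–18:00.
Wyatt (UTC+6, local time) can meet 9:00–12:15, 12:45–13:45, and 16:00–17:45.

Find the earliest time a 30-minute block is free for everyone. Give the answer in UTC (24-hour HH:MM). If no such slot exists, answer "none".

none

Wei → UTC: 06:30–06:45, 11:30–11:45, 13:00–13:45.
Dana → UTC: 01:00–05:45, 08:15–10:00.
Oksana → UTC: 07:30–10:45, 12:15–12:30, 12:45–15:15, 15:45–17:00.
Farrukh → UTC: 13:00–15:30, 16:15–18:30, 19:15–22:00.
Wyatt → UTC: 03:00–06:15, 06:45–07:45, 10:00–11:45.
Wei ∩ Dana: (none).
Wei ∩ Dana ∩ Oksana: (none).
Wei ∩ Dana ∩ Oksana ∩ Farrukh: (none).
Wei ∩ Dana ∩ Oksana ∩ Farrukh ∩ Wyatt: (none).
Windows ≥ 30 min: (none).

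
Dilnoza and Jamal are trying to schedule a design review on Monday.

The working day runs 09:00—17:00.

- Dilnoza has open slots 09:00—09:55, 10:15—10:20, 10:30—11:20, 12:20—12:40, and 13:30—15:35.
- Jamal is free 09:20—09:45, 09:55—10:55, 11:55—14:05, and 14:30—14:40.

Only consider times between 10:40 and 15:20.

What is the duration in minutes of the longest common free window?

35 minutes

Dilnoza ∩ Jamal: 09:20–09:45, 10:15–10:20, 10:30–10:55, 12:20–12:40, 13:30–14:05, 14:30–14:40.
Restricted to 10:40–15:20: 10:40–10:55, 12:20–12:40, 13:30–14:05, 14:30–14:40.
Common window lengths: 15, 20, 35, 10 min; longest is 35.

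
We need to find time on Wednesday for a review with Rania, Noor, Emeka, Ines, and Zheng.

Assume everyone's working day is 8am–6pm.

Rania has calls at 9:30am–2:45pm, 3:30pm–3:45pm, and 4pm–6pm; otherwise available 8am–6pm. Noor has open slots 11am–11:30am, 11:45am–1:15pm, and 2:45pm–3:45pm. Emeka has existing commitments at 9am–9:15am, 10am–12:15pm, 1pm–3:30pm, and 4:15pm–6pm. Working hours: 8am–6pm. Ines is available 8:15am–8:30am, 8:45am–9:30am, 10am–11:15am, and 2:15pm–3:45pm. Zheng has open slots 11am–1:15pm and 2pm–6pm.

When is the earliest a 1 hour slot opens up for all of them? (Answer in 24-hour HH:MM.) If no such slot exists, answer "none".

none

Rania free within 08:00–18:00: 08:00–09:30, 14:45–15:30, 15:45–16:00.
Emeka free within 08:00–18:00: 08:00–09:00, 09:15–10:00, 12:15–13:00, 15:30–16:15.
Rania ∩ Noor: 14:45–15:30.
Rania ∩ Noor ∩ Emeka: (none).
Rania ∩ Noor ∩ Emeka ∩ Ines: (none).
Rania ∩ Noor ∩ Emeka ∩ Ines ∩ Zheng: (none).
Windows ≥ 60 min: (none).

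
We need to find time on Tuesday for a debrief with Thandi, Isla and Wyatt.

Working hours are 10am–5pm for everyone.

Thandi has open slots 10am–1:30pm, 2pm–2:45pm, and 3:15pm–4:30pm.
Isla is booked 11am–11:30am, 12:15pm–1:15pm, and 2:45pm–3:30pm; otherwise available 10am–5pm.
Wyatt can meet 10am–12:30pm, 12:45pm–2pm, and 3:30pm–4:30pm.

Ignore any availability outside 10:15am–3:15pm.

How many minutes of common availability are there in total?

Isla free within 10:00–17:00: 10:00–11:00, 11:30–12:15, 13:15–14:45, 15:30–17:00.
Thandi ∩ Isla: 10:00–11:00, 11:30–12:15, 13:15–13:30, 14:00–14:45, 15:30–16:30.
Thandi ∩ Isla ∩ Wyatt: 10:00–11:00, 11:30–12:15, 13:15–13:30, 15:30–16:30.
Restricted to 10:15–15:15: 10:15–11:00, 11:30–12:15, 13:15–13:30.
Total common minutes: 45 + 45 + 15 = 105.

105 minutes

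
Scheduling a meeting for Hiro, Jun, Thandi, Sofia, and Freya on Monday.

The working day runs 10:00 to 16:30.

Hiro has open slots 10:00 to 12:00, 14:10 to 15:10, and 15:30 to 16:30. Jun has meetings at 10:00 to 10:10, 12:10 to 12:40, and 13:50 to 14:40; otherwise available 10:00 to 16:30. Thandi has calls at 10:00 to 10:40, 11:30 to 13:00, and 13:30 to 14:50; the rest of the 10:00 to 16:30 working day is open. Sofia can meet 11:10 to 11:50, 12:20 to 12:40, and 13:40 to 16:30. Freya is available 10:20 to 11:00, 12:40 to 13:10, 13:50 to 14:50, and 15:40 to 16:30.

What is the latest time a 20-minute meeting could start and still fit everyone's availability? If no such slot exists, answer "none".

Jun free within 10:00–16:30: 10:10–12:10, 12:40–13:50, 14:40–16:30.
Thandi free within 10:00–16:30: 10:40–11:30, 13:00–13:30, 14:50–16:30.
Hiro ∩ Jun: 10:10–12:00, 14:40–15:10, 15:30–16:30.
Hiro ∩ Jun ∩ Thandi: 10:40–11:30, 14:50–15:10, 15:30–16:30.
Hiro ∩ Jun ∩ Thandi ∩ Sofia: 11:10–11:30, 14:50–15:10, 15:30–16:30.
Hiro ∩ Jun ∩ Thandi ∩ Sofia ∩ Freya: 15:40–16:30.
Windows ≥ 20 min: 15:40–16:30.
Latest start in the last window 15:40–16:30 is 16:30 − 20 min = 16:10.

16:10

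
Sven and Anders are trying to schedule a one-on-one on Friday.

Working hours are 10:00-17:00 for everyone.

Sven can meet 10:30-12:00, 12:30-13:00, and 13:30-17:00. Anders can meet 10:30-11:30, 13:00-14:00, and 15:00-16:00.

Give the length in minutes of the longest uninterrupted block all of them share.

60 minutes

Sven ∩ Anders: 10:30–11:30, 13:30–14:00, 15:00–16:00.
Common window lengths: 60, 30, 60 min; longest is 60.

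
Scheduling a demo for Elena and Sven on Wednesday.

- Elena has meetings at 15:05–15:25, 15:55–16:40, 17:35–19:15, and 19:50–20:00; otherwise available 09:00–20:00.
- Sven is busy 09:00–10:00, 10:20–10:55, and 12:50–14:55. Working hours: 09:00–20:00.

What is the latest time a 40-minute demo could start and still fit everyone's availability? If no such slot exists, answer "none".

Elena free within 09:00–20:00: 09:00–15:05, 15:25–15:55, 16:40–17:35, 19:15–19:50.
Sven free within 09:00–20:00: 10:00–10:20, 10:55–12:50, 14:55–20:00.
Elena ∩ Sven: 10:00–10:20, 10:55–12:50, 14:55–15:05, 15:25–15:55, 16:40–17:35, 19:15–19:50.
Windows ≥ 40 min: 10:55–12:50, 16:40–17:35.
Latest start in the last window 16:40–17:35 is 17:35 − 40 min = 16:55.

16:55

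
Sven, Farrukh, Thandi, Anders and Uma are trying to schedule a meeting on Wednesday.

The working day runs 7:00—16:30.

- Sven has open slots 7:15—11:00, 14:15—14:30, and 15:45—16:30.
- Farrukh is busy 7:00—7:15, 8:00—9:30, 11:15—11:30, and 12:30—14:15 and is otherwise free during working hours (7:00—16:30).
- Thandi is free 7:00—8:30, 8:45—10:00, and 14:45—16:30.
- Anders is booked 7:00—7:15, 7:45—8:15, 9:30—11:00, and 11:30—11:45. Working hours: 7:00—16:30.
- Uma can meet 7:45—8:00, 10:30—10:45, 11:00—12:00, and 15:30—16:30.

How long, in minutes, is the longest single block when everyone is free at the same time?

Farrukh free within 07:00–16:30: 07:15–08:00, 09:30–11:15, 11:30–12:30, 14:15–16:30.
Anders free within 07:00–16:30: 07:15–07:45, 08:15–09:30, 11:00–11:30, 11:45–16:30.
Sven ∩ Farrukh: 07:15–08:00, 09:30–11:00, 14:15–14:30, 15:45–16:30.
Sven ∩ Farrukh ∩ Thandi: 07:15–08:00, 09:30–10:00, 15:45–16:30.
Sven ∩ Farrukh ∩ Thandi ∩ Anders: 07:15–07:45, 15:45–16:30.
Sven ∩ Farrukh ∩ Thandi ∩ Anders ∩ Uma: 15:45–16:30.
Single common window of 45 minutes.

45 minutes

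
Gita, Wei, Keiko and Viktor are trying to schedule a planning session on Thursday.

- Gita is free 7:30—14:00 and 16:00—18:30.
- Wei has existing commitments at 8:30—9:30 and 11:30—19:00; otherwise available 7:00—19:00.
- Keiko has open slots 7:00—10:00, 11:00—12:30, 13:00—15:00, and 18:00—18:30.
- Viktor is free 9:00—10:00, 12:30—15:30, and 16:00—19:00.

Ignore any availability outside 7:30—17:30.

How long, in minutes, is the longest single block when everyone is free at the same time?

30 minutes

Wei free within 07:00–19:00: 07:00–08:30, 09:30–11:30.
Gita ∩ Wei: 07:30–08:30, 09:30–11:30.
Gita ∩ Wei ∩ Keiko: 07:30–08:30, 09:30–10:00, 11:00–11:30.
Gita ∩ Wei ∩ Keiko ∩ Viktor: 09:30–10:00.
Restricted to 07:30–17:30: 09:30–10:00.
Single common window of 30 minutes.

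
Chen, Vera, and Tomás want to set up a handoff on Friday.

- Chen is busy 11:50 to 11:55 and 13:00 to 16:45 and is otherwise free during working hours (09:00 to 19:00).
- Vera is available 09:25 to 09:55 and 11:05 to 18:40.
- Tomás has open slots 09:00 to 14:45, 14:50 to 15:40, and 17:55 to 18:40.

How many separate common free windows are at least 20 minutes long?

4

Chen free within 09:00–19:00: 09:00–11:50, 11:55–13:00, 16:45–19:00.
Chen ∩ Vera: 09:25–09:55, 11:05–11:50, 11:55–13:00, 16:45–18:40.
Chen ∩ Vera ∩ Tomás: 09:25–09:55, 11:05–11:50, 11:55–13:00, 17:55–18:40.
Windows ≥ 20 min: 09:25–09:55, 11:05–11:50, 11:55–13:00, 17:55–18:40.
That's 4 windows.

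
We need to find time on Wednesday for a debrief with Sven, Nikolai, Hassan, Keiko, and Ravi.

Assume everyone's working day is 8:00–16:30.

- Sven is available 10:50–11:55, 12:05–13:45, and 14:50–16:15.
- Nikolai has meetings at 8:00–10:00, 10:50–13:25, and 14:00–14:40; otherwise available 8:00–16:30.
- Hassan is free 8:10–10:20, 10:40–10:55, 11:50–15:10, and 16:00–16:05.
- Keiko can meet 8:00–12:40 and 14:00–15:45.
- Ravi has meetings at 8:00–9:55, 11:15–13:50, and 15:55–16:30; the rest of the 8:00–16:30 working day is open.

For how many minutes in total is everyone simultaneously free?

20 minutes

Nikolai free within 08:00–16:30: 10:00–10:50, 13:25–14:00, 14:40–16:30.
Ravi free within 08:00–16:30: 09:55–11:15, 13:50–15:55.
Sven ∩ Nikolai: 13:25–13:45, 14:50–16:15.
Sven ∩ Nikolai ∩ Hassan: 13:25–13:45, 14:50–15:10, 16:00–16:05.
Sven ∩ Nikolai ∩ Hassan ∩ Keiko: 14:50–15:10.
Sven ∩ Nikolai ∩ Hassan ∩ Keiko ∩ Ravi: 14:50–15:10.
Total common minutes: 20.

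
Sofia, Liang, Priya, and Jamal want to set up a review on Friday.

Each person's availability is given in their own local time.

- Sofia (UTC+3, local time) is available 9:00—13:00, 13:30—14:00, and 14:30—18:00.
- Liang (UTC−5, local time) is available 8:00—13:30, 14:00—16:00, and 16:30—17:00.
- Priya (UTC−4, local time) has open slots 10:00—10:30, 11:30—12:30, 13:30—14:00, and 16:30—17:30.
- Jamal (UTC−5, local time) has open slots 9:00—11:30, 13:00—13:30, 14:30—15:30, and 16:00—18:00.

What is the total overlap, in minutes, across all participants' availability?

30 minutes

Sofia → UTC: 06:00–10:00, 10:30–11:00, 11:30–15:00.
Liang → UTC: 13:00–18:30, 19:00–21:00, 21:30–22:00.
Priya → UTC: 14:00–14:30, 15:30–16:30, 17:30–18:00, 20:30–21:30.
Jamal → UTC: 14:00–16:30, 18:00–18:30, 19:30–20:30, 21:00–23:00.
Sofia ∩ Liang: 13:00–15:00.
Sofia ∩ Liang ∩ Priya: 14:00–14:30.
Sofia ∩ Liang ∩ Priya ∩ Jamal: 14:00–14:30.
Total common minutes: 30.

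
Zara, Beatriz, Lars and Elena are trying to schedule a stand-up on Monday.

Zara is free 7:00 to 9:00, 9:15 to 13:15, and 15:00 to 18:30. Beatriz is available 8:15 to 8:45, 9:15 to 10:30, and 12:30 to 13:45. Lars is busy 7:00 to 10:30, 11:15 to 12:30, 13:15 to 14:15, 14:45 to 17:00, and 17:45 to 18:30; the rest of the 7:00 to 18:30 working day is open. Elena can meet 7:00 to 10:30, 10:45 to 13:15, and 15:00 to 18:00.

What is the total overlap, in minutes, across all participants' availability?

45 minutes

Lars free within 07:00–18:30: 10:30–11:15, 12:30–13:15, 14:15–14:45, 17:00–17:45.
Zara ∩ Beatriz: 08:15–08:45, 09:15–10:30, 12:30–13:15.
Zara ∩ Beatriz ∩ Lars: 12:30–13:15.
Zara ∩ Beatriz ∩ Lars ∩ Elena: 12:30–13:15.
Total common minutes: 45.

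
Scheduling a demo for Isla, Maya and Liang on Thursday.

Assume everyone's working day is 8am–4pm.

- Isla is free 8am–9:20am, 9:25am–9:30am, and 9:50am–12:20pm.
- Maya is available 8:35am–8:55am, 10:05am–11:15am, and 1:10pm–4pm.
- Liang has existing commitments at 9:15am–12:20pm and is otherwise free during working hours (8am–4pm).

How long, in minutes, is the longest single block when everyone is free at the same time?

Liang free within 08:00–16:00: 08:00–09:15, 12:20–16:00.
Isla ∩ Maya: 08:35–08:55, 10:05–11:15.
Isla ∩ Maya ∩ Liang: 08:35–08:55.
Single common window of 20 minutes.

20 minutes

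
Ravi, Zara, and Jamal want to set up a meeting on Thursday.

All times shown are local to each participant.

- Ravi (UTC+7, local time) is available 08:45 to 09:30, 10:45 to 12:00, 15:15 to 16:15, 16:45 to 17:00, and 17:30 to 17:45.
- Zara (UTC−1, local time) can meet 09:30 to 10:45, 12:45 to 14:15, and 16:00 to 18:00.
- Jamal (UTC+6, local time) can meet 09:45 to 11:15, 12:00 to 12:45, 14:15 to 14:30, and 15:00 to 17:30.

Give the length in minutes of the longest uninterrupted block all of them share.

15 minutes

Ravi → UTC: 01:45–02:30, 03:45–05:00, 08:15–09:15, 09:45–10:00, 10:30–10:45.
Zara → UTC: 10:30–11:45, 13:45–15:15, 17:00–19:00.
Jamal → UTC: 03:45–05:15, 06:00–06:45, 08:15–08:30, 09:00–11:30.
Ravi ∩ Zara: 10:30–10:45.
Ravi ∩ Zara ∩ Jamal: 10:30–10:45.
Single common window of 15 minutes.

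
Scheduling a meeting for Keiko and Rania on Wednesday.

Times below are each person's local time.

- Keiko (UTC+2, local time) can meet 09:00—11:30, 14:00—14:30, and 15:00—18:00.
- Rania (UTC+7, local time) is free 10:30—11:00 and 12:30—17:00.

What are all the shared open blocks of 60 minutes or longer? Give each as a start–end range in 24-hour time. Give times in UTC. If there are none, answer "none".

Keiko → UTC: 07:00–09:30, 12:00–12:30, 13:00–16:00.
Rania → UTC: 03:30–04:00, 05:30–10:00.
Keiko ∩ Rania: 07:00–09:30.
Windows ≥ 60 min: 07:00–09:30.

07:00–09:30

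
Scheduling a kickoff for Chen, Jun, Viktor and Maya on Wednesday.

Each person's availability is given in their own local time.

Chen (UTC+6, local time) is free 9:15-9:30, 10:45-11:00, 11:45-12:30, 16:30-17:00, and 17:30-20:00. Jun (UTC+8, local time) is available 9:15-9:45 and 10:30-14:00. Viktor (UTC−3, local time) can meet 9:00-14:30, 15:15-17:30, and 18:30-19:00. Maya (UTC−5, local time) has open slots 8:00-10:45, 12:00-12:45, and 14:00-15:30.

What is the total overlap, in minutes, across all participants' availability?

0 minutes

Chen → UTC: 03:15–03:30, 04:45–05:00, 05:45–06:30, 10:30–11:00, 11:30–14:00.
Jun → UTC: 01:15–01:45, 02:30–06:00.
Viktor → UTC: 12:00–17:30, 18:15–20:30, 21:30–22:00.
Maya → UTC: 13:00–15:45, 17:00–17:45, 19:00–20:30.
Chen ∩ Jun: 03:15–03:30, 04:45–05:00, 05:45–06:00.
Chen ∩ Jun ∩ Viktor: (none).
Chen ∩ Jun ∩ Viktor ∩ Maya: (none).
Total common minutes: 0.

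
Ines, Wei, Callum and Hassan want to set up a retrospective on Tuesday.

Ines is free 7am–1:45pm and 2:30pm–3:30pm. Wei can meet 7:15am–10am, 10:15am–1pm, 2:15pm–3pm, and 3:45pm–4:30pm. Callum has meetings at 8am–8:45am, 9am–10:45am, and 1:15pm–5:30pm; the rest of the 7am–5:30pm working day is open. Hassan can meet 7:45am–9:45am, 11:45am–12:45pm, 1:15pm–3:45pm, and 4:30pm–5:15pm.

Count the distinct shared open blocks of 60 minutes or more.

Callum free within 07:00–17:30: 07:00–08:00, 08:45–09:00, 10:45–13:15.
Ines ∩ Wei: 07:15–10:00, 10:15–13:00, 14:30–15:00.
Ines ∩ Wei ∩ Callum: 07:15–08:00, 08:45–09:00, 10:45–13:00.
Ines ∩ Wei ∩ Callum ∩ Hassan: 07:45–08:00, 08:45–09:00, 11:45–12:45.
Windows ≥ 60 min: 11:45–12:45.
That's 1 window.

1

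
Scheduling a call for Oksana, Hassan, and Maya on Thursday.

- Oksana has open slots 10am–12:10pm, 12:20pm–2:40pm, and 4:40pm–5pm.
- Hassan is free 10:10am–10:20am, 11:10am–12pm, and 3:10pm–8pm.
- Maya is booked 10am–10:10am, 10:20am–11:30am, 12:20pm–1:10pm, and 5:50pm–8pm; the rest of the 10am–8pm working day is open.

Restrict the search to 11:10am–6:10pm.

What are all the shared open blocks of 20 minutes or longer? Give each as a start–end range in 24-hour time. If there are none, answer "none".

Maya free within 10:00–20:00: 10:10–10:20, 11:30–12:20, 13:10–17:50.
Oksana ∩ Hassan: 10:10–10:20, 11:10–12:00, 16:40–17:00.
Oksana ∩ Hassan ∩ Maya: 10:10–10:20, 11:30–12:00, 16:40–17:00.
Restricted to 11:10–18:10: 11:30–12:00, 16:40–17:00.
Windows ≥ 20 min: 11:30–12:00, 16:40–17:00.

11:30–12:00, 16:40–17:00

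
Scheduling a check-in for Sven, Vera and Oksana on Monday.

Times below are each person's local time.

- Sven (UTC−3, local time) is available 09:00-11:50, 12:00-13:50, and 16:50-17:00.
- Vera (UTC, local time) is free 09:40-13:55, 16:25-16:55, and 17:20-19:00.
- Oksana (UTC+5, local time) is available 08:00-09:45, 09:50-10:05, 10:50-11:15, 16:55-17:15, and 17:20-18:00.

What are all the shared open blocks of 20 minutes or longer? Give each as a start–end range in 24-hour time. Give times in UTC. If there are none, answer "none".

12:20–13:00

Sven → UTC: 12:00–14:50, 15:00–16:50, 19:50–20:00.
Vera → UTC: 09:40–13:55, 16:25–16:55, 17:20–19:00.
Oksana → UTC: 03:00–04:45, 04:50–05:05, 05:50–06:15, 11:55–12:15, 12:20–13:00.
Sven ∩ Vera: 12:00–13:55, 16:25–16:50.
Sven ∩ Vera ∩ Oksana: 12:00–12:15, 12:20–13:00.
Windows ≥ 20 min: 12:20–13:00.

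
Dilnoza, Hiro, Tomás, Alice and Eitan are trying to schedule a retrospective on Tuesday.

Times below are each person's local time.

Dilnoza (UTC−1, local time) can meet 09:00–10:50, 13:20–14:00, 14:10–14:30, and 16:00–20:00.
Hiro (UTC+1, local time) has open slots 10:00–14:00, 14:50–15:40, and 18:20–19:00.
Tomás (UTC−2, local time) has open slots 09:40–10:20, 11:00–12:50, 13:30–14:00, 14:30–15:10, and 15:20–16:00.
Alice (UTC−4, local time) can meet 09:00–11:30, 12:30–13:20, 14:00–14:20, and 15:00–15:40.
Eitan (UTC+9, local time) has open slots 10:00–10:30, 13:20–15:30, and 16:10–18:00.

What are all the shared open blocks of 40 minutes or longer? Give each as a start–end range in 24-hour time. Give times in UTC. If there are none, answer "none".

none

Dilnoza → UTC: 10:00–11:50, 14:20–15:00, 15:10–15:30, 17:00–21:00.
Hiro → UTC: 09:00–13:00, 13:50–14:40, 17:20–18:00.
Tomás → UTC: 11:40–12:20, 13:00–14:50, 15:30–16:00, 16:30–17:10, 17:20–18:00.
Alice → UTC: 13:00–15:30, 16:30–17:20, 18:00–18:20, 19:00–19:40.
Eitan → UTC: 01:00–01:30, 04:20–06:30, 07:10–09:00.
Dilnoza ∩ Hiro: 10:00–11:50, 14:20–14:40, 17:20–18:00.
Dilnoza ∩ Hiro ∩ Tomás: 11:40–11:50, 14:20–14:40, 17:20–18:00.
Dilnoza ∩ Hiro ∩ Tomás ∩ Alice: 14:20–14:40.
Dilnoza ∩ Hiro ∩ Tomás ∩ Alice ∩ Eitan: (none).
Windows ≥ 40 min: (none).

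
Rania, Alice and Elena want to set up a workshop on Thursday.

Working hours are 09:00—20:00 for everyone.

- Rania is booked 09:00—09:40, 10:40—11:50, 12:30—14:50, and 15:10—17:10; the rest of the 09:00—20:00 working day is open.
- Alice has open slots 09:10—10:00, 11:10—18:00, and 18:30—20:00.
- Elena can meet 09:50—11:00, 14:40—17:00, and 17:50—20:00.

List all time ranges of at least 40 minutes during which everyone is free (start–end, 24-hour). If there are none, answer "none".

Rania free within 09:00–20:00: 09:40–10:40, 11:50–12:30, 14:50–15:10, 17:10–20:00.
Rania ∩ Alice: 09:40–10:00, 11:50–12:30, 14:50–15:10, 17:10–18:00, 18:30–20:00.
Rania ∩ Alice ∩ Elena: 09:50–10:00, 14:50–15:10, 17:50–18:00, 18:30–20:00.
Windows ≥ 40 min: 18:30–20:00.

18:30–20:00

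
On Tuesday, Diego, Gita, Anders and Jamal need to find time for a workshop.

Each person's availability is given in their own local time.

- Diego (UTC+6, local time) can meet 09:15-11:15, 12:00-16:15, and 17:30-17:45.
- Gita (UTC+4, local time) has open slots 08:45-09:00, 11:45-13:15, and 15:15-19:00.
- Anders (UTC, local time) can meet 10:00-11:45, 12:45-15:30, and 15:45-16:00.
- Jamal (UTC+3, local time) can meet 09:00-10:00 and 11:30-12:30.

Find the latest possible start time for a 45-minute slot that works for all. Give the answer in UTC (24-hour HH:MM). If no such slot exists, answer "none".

Diego → UTC: 03:15–05:15, 06:00–10:15, 11:30–11:45.
Gita → UTC: 04:45–05:00, 07:45–09:15, 11:15–15:00.
Anders → UTC: 10:00–11:45, 12:45–15:30, 15:45–16:00.
Jamal → UTC: 06:00–07:00, 08:30–09:30.
Diego ∩ Gita: 04:45–05:00, 07:45–09:15, 11:30–11:45.
Diego ∩ Gita ∩ Anders: 11:30–11:45.
Diego ∩ Gita ∩ Anders ∩ Jamal: (none).
Windows ≥ 45 min: (none).

none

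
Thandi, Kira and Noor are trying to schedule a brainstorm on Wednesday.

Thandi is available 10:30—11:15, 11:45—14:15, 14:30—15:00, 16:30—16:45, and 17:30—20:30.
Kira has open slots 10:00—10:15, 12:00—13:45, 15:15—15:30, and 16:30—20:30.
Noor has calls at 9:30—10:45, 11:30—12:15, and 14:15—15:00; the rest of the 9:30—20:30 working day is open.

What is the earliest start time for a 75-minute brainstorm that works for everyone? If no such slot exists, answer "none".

Noor free within 09:30–20:30: 10:45–11:30, 12:15–14:15, 15:00–20:30.
Thandi ∩ Kira: 12:00–13:45, 16:30–16:45, 17:30–20:30.
Thandi ∩ Kira ∩ Noor: 12:15–13:45, 16:30–16:45, 17:30–20:30.
Windows ≥ 75 min: 12:15–13:45, 17:30–20:30.
Earliest such window starts at 12:15.

12:15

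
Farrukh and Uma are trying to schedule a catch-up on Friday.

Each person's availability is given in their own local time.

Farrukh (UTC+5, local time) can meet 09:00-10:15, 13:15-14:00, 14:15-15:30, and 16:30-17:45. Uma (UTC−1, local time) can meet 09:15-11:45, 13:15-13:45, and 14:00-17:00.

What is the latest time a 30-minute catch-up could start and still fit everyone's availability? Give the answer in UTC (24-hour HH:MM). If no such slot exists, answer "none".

Farrukh → UTC: 04:00–05:15, 08:15–09:00, 09:15–10:30, 11:30–12:45.
Uma → UTC: 10:15–12:45, 14:15–14:45, 15:00–18:00.
Farrukh ∩ Uma: 10:15–10:30, 11:30–12:45.
Windows ≥ 30 min: 11:30–12:45.
Latest start in the last window 11:30–12:45 is 12:45 − 30 min = 12:15.

12:15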